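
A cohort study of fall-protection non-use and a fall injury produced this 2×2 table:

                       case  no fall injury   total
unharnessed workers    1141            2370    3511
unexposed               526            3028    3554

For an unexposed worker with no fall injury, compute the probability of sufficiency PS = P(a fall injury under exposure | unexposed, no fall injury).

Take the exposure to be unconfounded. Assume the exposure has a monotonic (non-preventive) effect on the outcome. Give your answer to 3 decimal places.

PS ≈ 0.208

p₁ = P(outcome | exposed) = 1141/3511 = 0.32498
p₀ = P(outcome | unexposed) = 526/3554 = 0.148
Under exogeneity and monotonicity, PS = (p₁ − p₀) / (1 − p₀).
PS = (0.32498 − 0.148) / (1 − 0.148) = 0.17698 / 0.852 ≈ 0.2077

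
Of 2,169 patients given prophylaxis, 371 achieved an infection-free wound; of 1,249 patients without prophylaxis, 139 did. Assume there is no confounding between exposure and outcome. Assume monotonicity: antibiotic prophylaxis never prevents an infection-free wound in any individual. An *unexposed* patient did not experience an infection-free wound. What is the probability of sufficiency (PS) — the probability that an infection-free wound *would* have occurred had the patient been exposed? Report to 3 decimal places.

p₁ = P(outcome | exposed) = 371/2169 = 0.17105
p₀ = P(outcome | unexposed) = 139/1249 = 0.11129
Under exogeneity and monotonicity, PS = (p₁ − p₀) / (1 − p₀).
PS = (0.17105 − 0.11129) / (1 − 0.11129) = 0.059758 / 0.88871 ≈ 0.0672

PS ≈ 0.067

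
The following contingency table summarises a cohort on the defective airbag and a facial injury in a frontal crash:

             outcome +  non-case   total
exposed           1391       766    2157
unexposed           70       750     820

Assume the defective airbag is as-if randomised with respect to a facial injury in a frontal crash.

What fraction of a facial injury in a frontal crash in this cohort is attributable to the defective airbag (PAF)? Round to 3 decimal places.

PAF ≈ 0.826

p₁ = P(outcome | exposed) = 1391/2157 = 0.64488
p₀ = P(outcome | unexposed) = 70/820 = 0.085366
Exposure prevalence π = 2157/2977 = 0.72455; overall risk P(Y=1) = 0.49076.
Under exogeneity, PAF = [P(Y=1) − p₀]/P(Y=1).
PAF = (0.49076 − 0.085366) / 0.49076 ≈ 0.8261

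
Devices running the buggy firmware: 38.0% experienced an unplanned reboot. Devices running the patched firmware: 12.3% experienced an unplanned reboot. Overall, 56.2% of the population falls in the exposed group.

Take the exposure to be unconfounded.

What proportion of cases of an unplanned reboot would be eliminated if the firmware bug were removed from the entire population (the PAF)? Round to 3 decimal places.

PAF ≈ 0.540

p₁ = 0.38, p₀ = 0.123.
Overall risk P(Y=1) = π·p₁ + (1−π)·p₀ = 0.562×0.38 + 0.438×0.123 = 0.26743.
Under exogeneity, PAF = [P(Y=1) − p₀] / P(Y=1).
PAF = (0.26743 − 0.123) / 0.26743 ≈ 0.5401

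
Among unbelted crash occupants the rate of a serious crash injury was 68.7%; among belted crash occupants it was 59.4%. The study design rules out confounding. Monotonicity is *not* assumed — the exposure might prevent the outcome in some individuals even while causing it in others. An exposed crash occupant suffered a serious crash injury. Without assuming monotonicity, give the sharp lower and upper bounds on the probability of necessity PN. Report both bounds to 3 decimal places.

p₁ = 0.687, p₀ = 0.594.
Under exogeneity alone the bounds on PN are max{0,(p₁−p₀)/p₁} ≤ PN ≤ min{1,(1−p₀)/p₁}.
  lower = (p₁ − p₀)/p₁ = 0.093 / 0.687 ≈ 0.1354
  upper = min{1, (1 − p₀)/p₁} = 0.406 / 0.687 ≈ 0.5910

0.135 ≤ PN ≤ 0.591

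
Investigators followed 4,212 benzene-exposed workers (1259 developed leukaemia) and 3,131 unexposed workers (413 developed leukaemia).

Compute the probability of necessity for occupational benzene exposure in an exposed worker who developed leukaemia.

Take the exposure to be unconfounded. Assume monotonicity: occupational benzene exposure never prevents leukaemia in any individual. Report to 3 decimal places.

PN ≈ 0.559

p₁ = P(outcome | exposed) = 1259/4212 = 0.29891
p₀ = P(outcome | unexposed) = 413/3131 = 0.13191
Under exogeneity and monotonicity, PN = (p₁ − p₀) / p₁.
PN = (0.29891 − 0.13191) / 0.29891 = 0.167 / 0.29891 ≈ 0.5587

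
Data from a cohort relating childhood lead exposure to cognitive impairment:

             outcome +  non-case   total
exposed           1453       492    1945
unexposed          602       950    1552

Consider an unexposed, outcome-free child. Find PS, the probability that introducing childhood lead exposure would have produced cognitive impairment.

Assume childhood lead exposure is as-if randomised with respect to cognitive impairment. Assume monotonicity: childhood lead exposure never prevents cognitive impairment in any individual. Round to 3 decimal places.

p₁ = P(outcome | exposed) = 1453/1945 = 0.74704
p₀ = P(outcome | unexposed) = 602/1552 = 0.38789
Under exogeneity and monotonicity, PS = (p₁ − p₀)/(1 − p₀).
PS = (0.74704 − 0.38789) / 0.61211 ≈ 0.5867

PS ≈ 0.587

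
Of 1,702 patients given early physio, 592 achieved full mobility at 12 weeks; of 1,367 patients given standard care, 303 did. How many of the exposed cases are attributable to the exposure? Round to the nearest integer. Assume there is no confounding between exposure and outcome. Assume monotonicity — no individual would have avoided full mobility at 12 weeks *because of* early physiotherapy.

about 215 cases

p₁ = P(outcome | exposed) = 592/1702 = 0.34783
p₀ = P(outcome | unexposed) = 303/1367 = 0.22165
PN = (p₁ − p₀)/p₁ = (0.34783 − 0.22165) / 0.34783 ≈ 0.36275.
Attributable cases ≈ PN × (exposed cases) = 0.36275 × 592 ≈ 214.75.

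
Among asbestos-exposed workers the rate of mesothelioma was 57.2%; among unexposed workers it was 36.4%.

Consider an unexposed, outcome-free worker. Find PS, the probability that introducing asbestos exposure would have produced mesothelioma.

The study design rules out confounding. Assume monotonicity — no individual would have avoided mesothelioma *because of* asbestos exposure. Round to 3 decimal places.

p₁ = 0.572, p₀ = 0.364.
Under exogeneity and monotonicity, PS = (p₁ − p₀) / (1 − p₀).
PS = (0.572 − 0.364) / (1 − 0.364) = 0.208 / 0.636 ≈ 0.3270

PS ≈ 0.327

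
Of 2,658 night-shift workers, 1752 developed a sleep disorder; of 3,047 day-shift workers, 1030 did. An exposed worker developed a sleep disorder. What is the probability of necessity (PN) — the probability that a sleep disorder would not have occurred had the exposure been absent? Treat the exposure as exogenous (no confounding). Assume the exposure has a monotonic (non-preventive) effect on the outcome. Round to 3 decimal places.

p₁ = P(outcome | exposed) = 1752/2658 = 0.65914
p₀ = P(outcome | unexposed) = 1030/3047 = 0.33804
Under exogeneity and monotonicity, PN = (p₁ − p₀) / p₁.
PN = (0.65914 − 0.33804) / 0.65914 = 0.3211 / 0.65914 ≈ 0.4872

PN ≈ 0.487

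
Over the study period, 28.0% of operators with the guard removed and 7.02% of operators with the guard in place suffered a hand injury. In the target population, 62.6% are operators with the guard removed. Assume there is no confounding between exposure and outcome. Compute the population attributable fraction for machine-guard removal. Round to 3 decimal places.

PAF ≈ 0.652

p₁ = 0.28, p₀ = 0.0702.
Overall risk P(Y=1) = π·p₁ + (1−π)·p₀ = 0.626×0.28 + 0.374×0.0702 = 0.20153.
Under exogeneity, PAF = [P(Y=1) − p₀] / P(Y=1).
PAF = (0.20153 − 0.0702) / 0.20153 ≈ 0.6517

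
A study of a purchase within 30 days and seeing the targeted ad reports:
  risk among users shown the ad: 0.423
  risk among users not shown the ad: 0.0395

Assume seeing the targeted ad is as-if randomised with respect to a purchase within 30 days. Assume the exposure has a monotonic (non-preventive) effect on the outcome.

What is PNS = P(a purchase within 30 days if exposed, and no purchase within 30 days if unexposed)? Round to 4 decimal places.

Let p₁ = 0.423, p₀ = 0.0395.
Under exogeneity and monotonicity, PNS = p₁ − p₀.
PNS = 0.423 − 0.0395 = 0.3835

PNS ≈ 0.3835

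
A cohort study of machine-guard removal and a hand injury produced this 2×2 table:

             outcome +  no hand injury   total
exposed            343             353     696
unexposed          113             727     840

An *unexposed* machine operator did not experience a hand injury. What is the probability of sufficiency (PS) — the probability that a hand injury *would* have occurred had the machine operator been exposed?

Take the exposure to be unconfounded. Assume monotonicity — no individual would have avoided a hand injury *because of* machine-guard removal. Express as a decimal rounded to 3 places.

p₁ = P(outcome | exposed) = 343/696 = 0.49282
p₀ = P(outcome | unexposed) = 113/840 = 0.13452
Under exogeneity and monotonicity, PS = (p₁ − p₀) / (1 − p₀).
PS = (0.49282 − 0.13452) / (1 − 0.13452) = 0.35829 / 0.86548 ≈ 0.4140

PS ≈ 0.414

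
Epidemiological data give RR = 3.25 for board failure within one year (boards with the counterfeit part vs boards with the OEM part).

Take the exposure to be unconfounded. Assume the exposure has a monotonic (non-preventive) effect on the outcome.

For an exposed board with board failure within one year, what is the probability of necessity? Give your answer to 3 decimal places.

PN ≈ 0.692

Under exogeneity and monotonicity, PN = (RR − 1) / RR = 1 − 1/RR.
PN = (3.25 − 1) / 3.25 = 2.25 / 3.25 ≈ 0.6923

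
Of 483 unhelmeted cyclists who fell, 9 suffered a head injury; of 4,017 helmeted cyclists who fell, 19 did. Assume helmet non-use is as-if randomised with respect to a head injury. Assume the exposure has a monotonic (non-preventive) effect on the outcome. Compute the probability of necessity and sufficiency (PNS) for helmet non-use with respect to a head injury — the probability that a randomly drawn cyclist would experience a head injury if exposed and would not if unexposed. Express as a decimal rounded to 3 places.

p₁ = P(outcome | exposed) = 9/483 = 0.018634
p₀ = P(outcome | unexposed) = 19/4017 = 0.0047299
Under exogeneity and monotonicity, PNS = p₁ − p₀.
PNS = 0.018634 − 0.0047299 = 0.013904

PNS ≈ 0.014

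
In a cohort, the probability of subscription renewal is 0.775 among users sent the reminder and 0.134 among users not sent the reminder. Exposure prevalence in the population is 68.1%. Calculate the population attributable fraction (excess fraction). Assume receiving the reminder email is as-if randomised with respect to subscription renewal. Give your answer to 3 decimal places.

Let p₁ = 0.775, p₀ = 0.134.
Overall risk P(Y=1) = π·p₁ + (1−π)·p₀ = 0.681×0.775 + 0.319×0.134 = 0.57052.
Under exogeneity, PAF = [P(Y=1) − p₀] / P(Y=1).
PAF = (0.57052 − 0.134) / 0.57052 ≈ 0.7651

PAF ≈ 0.765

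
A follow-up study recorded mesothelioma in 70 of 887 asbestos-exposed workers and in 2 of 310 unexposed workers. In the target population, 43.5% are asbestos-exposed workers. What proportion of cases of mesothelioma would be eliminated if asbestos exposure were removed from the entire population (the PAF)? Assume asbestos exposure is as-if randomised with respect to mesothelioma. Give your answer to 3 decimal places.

p₁ = P(outcome | exposed) = 70/887 = 0.078918
p₀ = P(outcome | unexposed) = 2/310 = 0.0064516
Overall risk P(Y=1) = π·p₁ + (1−π)·p₀ = 0.435×0.078918 + 0.565×0.0064516 = 0.037974.
Under exogeneity, PAF = [P(Y=1) − p₀] / P(Y=1).
PAF = (0.037974 − 0.0064516) / 0.037974 ≈ 0.8301

PAF ≈ 0.830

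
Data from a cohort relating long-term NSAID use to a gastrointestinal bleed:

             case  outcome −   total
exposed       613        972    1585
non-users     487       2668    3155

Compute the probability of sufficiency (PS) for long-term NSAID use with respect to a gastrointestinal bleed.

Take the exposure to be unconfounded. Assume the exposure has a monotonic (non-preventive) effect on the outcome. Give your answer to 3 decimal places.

p₁ = P(outcome | exposed) = 613/1585 = 0.38675
p₀ = P(outcome | unexposed) = 487/3155 = 0.15436
Under exogeneity and monotonicity, PS = (p₁ − p₀)/(1 − p₀).
PS = (0.38675 − 0.15436) / 0.84564 ≈ 0.2748

PS ≈ 0.275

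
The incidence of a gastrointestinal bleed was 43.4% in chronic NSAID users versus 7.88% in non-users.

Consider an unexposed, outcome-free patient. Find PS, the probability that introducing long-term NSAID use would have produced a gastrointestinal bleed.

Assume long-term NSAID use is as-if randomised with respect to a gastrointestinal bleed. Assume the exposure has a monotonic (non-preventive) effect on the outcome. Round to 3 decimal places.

p₁ = 0.434, p₀ = 0.0788.
Under exogeneity and monotonicity, PS = (p₁ − p₀) / (1 − p₀).
PS = (0.434 − 0.0788) / (1 − 0.0788) = 0.3552 / 0.9212 ≈ 0.3856

PS ≈ 0.386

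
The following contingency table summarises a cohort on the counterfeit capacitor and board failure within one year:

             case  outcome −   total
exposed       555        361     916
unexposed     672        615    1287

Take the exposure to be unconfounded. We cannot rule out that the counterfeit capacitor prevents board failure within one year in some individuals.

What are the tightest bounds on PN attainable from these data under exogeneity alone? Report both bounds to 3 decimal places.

0.138 ≤ PN ≤ 0.789

p₁ = P(outcome | exposed) = 555/916 = 0.6059
p₀ = P(outcome | unexposed) = 672/1287 = 0.52214
Under exogeneity alone the bounds on PN are max{0,(p₁−p₀)/p₁} ≤ PN ≤ min{1,(1−p₀)/p₁}.
  lower = (p₁ − p₀)/p₁ = 0.083751 / 0.6059 ≈ 0.1382
  upper = min{1, (1 − p₀)/p₁} = 0.47786 / 0.6059 ≈ 0.7887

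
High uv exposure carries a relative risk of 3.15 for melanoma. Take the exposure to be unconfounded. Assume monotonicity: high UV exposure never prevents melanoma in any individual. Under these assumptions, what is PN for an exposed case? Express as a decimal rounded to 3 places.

PN ≈ 0.683

Under exogeneity and monotonicity, PN = (RR − 1) / RR = 1 − 1/RR.
PN = (3.15 − 1) / 3.15 = 2.15 / 3.15 ≈ 0.6825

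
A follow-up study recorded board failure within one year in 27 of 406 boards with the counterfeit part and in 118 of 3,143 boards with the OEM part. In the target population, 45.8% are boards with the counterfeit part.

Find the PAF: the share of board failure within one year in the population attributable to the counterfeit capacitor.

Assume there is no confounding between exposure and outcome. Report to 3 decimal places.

p₁ = P(outcome | exposed) = 27/406 = 0.066502
p₀ = P(outcome | unexposed) = 118/3143 = 0.037544
Overall risk P(Y=1) = π·p₁ + (1−π)·p₀ = 0.458×0.066502 + 0.542×0.037544 = 0.050807.
Under exogeneity, PAF = [P(Y=1) − p₀] / P(Y=1).
PAF = (0.050807 − 0.037544) / 0.050807 ≈ 0.2610

PAF ≈ 0.261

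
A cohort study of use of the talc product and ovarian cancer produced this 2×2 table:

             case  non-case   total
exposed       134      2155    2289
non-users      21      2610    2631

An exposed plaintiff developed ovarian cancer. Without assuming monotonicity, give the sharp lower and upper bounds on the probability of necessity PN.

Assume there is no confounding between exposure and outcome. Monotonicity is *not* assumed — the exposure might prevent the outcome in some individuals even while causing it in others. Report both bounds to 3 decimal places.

p₁ = P(outcome | exposed) = 134/2289 = 0.058541
p₀ = P(outcome | unexposed) = 21/2631 = 0.0079818
Under exogeneity alone the bounds on PN are max{0,(p₁−p₀)/p₁} ≤ PN ≤ min{1,(1−p₀)/p₁}.
  lower = (p₁ − p₀)/p₁ = 0.050559 / 0.058541 ≈ 0.8637
  upper = min{1, (1 − p₀)/p₁} = 0.99202 / 0.058541 ≈ 16.9457 → capped at 1

0.864 ≤ PN ≤ 1.000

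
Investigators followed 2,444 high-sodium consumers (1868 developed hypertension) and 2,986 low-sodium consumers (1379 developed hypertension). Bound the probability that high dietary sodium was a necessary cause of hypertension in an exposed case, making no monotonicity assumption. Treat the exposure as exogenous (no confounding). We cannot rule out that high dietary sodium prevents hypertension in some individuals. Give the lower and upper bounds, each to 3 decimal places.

p₁ = P(outcome | exposed) = 1868/2444 = 0.76432
p₀ = P(outcome | unexposed) = 1379/2986 = 0.46182
Under exogeneity alone the bounds on PN are max{0,(p₁−p₀)/p₁} ≤ PN ≤ min{1,(1−p₀)/p₁}.
  lower = (p₁ − p₀)/p₁ = 0.3025 / 0.76432 ≈ 0.3958
  upper = min{1, (1 − p₀)/p₁} = 0.53818 / 0.76432 ≈ 0.7041

0.396 ≤ PN ≤ 0.704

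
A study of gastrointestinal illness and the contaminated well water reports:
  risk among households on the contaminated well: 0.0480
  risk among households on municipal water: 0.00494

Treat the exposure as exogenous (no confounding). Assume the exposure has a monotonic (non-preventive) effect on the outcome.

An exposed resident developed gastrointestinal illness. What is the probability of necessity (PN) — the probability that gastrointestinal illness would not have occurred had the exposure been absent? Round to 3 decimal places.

PN ≈ 0.897

Let p₁ = 0.048, p₀ = 0.00494.
Under exogeneity and monotonicity, PN = (p₁ − p₀) / p₁.
PN = (0.048 − 0.00494) / 0.048 = 0.04306 / 0.048 ≈ 0.8971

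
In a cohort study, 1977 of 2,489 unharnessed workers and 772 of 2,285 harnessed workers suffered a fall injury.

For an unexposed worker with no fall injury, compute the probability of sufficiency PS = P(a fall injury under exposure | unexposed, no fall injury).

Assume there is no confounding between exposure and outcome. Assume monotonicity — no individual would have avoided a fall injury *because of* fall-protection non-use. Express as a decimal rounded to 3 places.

p₁ = P(outcome | exposed) = 1977/2489 = 0.79429
p₀ = P(outcome | unexposed) = 772/2285 = 0.33786
Under exogeneity and monotonicity, PS = (p₁ − p₀) / (1 − p₀).
PS = (0.79429 − 0.33786) / (1 − 0.33786) = 0.45644 / 0.66214 ≈ 0.6893

PS ≈ 0.689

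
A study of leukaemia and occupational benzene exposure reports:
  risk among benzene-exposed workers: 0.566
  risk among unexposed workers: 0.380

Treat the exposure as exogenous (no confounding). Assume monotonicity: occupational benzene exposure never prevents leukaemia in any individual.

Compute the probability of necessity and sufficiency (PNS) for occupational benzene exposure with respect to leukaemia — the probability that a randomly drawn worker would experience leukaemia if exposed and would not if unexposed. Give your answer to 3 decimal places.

PNS ≈ 0.186

Let p₁ = 0.566, p₀ = 0.38.
Under exogeneity and monotonicity, PNS = p₁ − p₀.
PNS = 0.566 − 0.38 = 0.186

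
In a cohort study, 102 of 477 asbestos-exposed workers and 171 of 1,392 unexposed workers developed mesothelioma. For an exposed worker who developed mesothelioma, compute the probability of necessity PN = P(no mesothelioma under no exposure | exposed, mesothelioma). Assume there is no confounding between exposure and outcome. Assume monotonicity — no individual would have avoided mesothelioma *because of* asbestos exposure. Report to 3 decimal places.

p₁ = P(outcome | exposed) = 102/477 = 0.21384
p₀ = P(outcome | unexposed) = 171/1392 = 0.12284
Under exogeneity and monotonicity, PN = (p₁ − p₀) / p₁.
PN = (0.21384 − 0.12284) / 0.21384 = 0.090992 / 0.21384 ≈ 0.4255

PN ≈ 0.426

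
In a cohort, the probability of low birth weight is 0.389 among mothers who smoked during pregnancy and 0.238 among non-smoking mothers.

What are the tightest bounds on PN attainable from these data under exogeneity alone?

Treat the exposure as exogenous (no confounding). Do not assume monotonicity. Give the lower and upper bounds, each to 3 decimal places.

Let p₁ = 0.389, p₀ = 0.238.
Under exogeneity alone the bounds on PN are max{0,(p₁−p₀)/p₁} ≤ PN ≤ min{1,(1−p₀)/p₁}.
  lower = (p₁ − p₀)/p₁ = 0.151 / 0.389 ≈ 0.3882
  upper = min{1, (1 − p₀)/p₁} = 0.762 / 0.389 ≈ 1.9589 → capped at 1

0.388 ≤ PN ≤ 1.000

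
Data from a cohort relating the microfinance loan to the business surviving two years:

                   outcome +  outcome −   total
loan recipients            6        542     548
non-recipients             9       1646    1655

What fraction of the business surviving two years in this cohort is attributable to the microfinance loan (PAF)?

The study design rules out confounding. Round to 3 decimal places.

PAF ≈ 0.201

p₁ = P(outcome | exposed) = 6/548 = 0.010949
p₀ = P(outcome | unexposed) = 9/1655 = 0.0054381
Exposure prevalence π = 548/2203 = 0.24875; overall risk P(Y=1) = 0.0068089.
Under exogeneity, PAF = [P(Y=1) − p₀]/P(Y=1).
PAF = (0.0068089 − 0.0054381) / 0.0068089 ≈ 0.2013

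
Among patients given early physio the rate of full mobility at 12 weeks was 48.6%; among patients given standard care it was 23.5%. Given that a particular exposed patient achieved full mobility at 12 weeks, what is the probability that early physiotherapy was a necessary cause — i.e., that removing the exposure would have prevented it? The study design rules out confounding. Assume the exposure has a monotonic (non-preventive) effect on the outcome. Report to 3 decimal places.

PN ≈ 0.516

p₁ = 0.486, p₀ = 0.235.
Under exogeneity and monotonicity, PN = (p₁ − p₀) / p₁.
PN = (0.486 − 0.235) / 0.486 = 0.251 / 0.486 ≈ 0.5165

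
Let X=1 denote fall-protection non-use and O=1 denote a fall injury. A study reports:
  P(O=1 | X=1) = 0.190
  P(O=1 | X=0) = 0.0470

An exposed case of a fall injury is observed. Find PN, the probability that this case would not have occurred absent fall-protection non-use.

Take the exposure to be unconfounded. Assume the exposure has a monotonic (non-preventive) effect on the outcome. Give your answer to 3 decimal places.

Let p₁ = 0.19, p₀ = 0.047.
Under exogeneity and monotonicity, PN = (p₁ − p₀) / p₁.
PN = (0.19 − 0.047) / 0.19 = 0.143 / 0.19 ≈ 0.7526

PN ≈ 0.753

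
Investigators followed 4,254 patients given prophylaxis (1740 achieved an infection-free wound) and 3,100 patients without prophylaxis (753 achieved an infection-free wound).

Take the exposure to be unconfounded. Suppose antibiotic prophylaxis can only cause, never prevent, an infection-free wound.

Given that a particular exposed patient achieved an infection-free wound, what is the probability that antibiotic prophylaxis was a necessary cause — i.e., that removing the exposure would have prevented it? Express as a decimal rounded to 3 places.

PN ≈ 0.406

p₁ = P(outcome | exposed) = 1740/4254 = 0.40903
p₀ = P(outcome | unexposed) = 753/3100 = 0.2429
Under exogeneity and monotonicity, PN = (p₁ − p₀) / p₁.
PN = (0.40903 − 0.2429) / 0.40903 = 0.16612 / 0.40903 ≈ 0.4061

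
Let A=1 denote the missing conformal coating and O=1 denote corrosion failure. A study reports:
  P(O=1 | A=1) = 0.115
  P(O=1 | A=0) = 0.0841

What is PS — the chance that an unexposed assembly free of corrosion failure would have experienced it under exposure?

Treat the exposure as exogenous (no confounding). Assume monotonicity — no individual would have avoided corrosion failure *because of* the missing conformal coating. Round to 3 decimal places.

PS ≈ 0.034

Let p₁ = 0.115, p₀ = 0.0841.
Under exogeneity and monotonicity, PS = (p₁ − p₀) / (1 − p₀).
PS = (0.115 − 0.0841) / (1 − 0.0841) = 0.0309 / 0.9159 ≈ 0.0337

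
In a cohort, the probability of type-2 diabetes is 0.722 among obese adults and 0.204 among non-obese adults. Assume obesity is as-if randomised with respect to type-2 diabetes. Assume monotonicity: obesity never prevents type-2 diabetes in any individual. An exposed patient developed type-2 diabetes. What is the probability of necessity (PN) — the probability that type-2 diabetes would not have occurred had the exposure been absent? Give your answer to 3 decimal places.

PN ≈ 0.717

Let p₁ = 0.722, p₀ = 0.204.
Under exogeneity and monotonicity, PN = (p₁ − p₀) / p₁.
PN = (0.722 − 0.204) / 0.722 = 0.518 / 0.722 ≈ 0.7175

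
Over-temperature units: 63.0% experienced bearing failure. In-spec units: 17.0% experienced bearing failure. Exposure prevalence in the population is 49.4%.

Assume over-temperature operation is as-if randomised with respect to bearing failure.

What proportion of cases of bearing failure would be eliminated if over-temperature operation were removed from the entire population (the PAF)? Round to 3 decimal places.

p₁ = 0.63, p₀ = 0.17.
Overall risk P(Y=1) = π·p₁ + (1−π)·p₀ = 0.494×0.63 + 0.506×0.17 = 0.39724.
Under exogeneity, PAF = [P(Y=1) − p₀] / P(Y=1).
PAF = (0.39724 − 0.17) / 0.39724 ≈ 0.5720

PAF ≈ 0.572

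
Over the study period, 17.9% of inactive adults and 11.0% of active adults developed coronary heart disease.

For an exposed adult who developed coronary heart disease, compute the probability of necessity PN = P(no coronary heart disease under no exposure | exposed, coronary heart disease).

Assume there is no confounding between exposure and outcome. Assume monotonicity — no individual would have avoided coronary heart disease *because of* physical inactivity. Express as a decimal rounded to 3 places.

p₁ = 0.179, p₀ = 0.11.
Under exogeneity and monotonicity, PN = (p₁ − p₀) / p₁.
PN = (0.179 − 0.11) / 0.179 = 0.069 / 0.179 ≈ 0.3855

PN ≈ 0.385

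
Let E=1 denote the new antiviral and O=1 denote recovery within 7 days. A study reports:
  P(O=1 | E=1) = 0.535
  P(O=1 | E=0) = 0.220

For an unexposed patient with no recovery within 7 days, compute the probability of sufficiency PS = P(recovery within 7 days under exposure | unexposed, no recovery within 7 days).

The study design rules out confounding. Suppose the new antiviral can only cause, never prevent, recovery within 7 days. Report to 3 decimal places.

PS ≈ 0.404

Let p₁ = 0.535, p₀ = 0.22.
Under exogeneity and monotonicity, PS = (p₁ − p₀) / (1 − p₀).
PS = (0.535 − 0.22) / (1 − 0.22) = 0.315 / 0.78 ≈ 0.4038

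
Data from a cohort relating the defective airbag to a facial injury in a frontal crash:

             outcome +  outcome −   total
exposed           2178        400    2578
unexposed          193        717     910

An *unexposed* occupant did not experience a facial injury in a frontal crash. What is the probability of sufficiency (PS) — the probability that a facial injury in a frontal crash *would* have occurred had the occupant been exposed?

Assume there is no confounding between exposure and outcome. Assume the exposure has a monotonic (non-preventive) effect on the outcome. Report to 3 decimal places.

PS ≈ 0.803

p₁ = P(outcome | exposed) = 2178/2578 = 0.84484
p₀ = P(outcome | unexposed) = 193/910 = 0.21209
Under exogeneity and monotonicity, PS = (p₁ − p₀)/(1 − p₀).
PS = (0.84484 − 0.21209) / 0.78791 ≈ 0.8031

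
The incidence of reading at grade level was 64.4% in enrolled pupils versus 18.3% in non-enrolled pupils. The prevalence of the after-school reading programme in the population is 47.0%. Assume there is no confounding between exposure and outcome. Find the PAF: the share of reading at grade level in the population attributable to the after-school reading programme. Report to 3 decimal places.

PAF ≈ 0.542

p₁ = 0.644, p₀ = 0.183.
Overall risk P(Y=1) = π·p₁ + (1−π)·p₀ = 0.47×0.644 + 0.53×0.183 = 0.39967.
Under exogeneity, PAF = [P(Y=1) − p₀] / P(Y=1).
PAF = (0.39967 − 0.183) / 0.39967 ≈ 0.5421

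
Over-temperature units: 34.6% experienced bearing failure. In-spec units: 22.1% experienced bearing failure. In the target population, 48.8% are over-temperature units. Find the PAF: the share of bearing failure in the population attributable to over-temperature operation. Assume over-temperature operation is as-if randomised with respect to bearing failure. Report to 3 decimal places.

p₁ = 0.346, p₀ = 0.221.
Overall risk P(Y=1) = π·p₁ + (1−π)·p₀ = 0.488×0.346 + 0.512×0.221 = 0.282.
Under exogeneity, PAF = [P(Y=1) − p₀] / P(Y=1).
PAF = (0.282 − 0.221) / 0.282 ≈ 0.2163

PAF ≈ 0.216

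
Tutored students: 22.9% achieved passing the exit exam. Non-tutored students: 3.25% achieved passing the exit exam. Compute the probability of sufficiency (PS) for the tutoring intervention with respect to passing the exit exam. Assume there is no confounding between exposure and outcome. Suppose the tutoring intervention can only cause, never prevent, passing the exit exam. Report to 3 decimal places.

p₁ = 0.229, p₀ = 0.0325.
Under exogeneity and monotonicity, PS = (p₁ − p₀) / (1 − p₀).
PS = (0.229 − 0.0325) / (1 − 0.0325) = 0.1965 / 0.9675 ≈ 0.2031

PS ≈ 0.203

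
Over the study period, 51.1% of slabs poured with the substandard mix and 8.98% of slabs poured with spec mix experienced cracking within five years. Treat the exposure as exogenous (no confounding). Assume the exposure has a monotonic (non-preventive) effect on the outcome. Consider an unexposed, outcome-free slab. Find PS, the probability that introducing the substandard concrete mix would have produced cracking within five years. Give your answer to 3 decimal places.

p₁ = 0.511, p₀ = 0.0898.
Under exogeneity and monotonicity, PS = (p₁ − p₀) / (1 − p₀).
PS = (0.511 − 0.0898) / (1 − 0.0898) = 0.4212 / 0.9102 ≈ 0.4628

PS ≈ 0.463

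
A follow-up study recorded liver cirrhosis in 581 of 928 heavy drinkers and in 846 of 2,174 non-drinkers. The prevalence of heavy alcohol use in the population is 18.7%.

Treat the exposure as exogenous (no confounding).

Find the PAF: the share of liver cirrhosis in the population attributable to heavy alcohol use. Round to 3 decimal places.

PAF ≈ 0.102

p₁ = P(outcome | exposed) = 581/928 = 0.62608
p₀ = P(outcome | unexposed) = 846/2174 = 0.38914
Overall risk P(Y=1) = π·p₁ + (1−π)·p₀ = 0.187×0.62608 + 0.813×0.38914 = 0.43345.
Under exogeneity, PAF = [P(Y=1) − p₀] / P(Y=1).
PAF = (0.43345 − 0.38914) / 0.43345 ≈ 0.1022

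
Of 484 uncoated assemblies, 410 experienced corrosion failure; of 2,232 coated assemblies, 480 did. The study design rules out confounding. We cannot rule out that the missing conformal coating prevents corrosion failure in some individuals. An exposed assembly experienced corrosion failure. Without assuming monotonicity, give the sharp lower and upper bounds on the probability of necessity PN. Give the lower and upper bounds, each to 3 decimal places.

0.746 ≤ PN ≤ 0.927

p₁ = P(outcome | exposed) = 410/484 = 0.84711
p₀ = P(outcome | unexposed) = 480/2232 = 0.21505
Under exogeneity alone the bounds on PN are max{0,(p₁−p₀)/p₁} ≤ PN ≤ min{1,(1−p₀)/p₁}.
  lower = (p₁ − p₀)/p₁ = 0.63205 / 0.84711 ≈ 0.7461
  upper = min{1, (1 − p₀)/p₁} = 0.78495 / 0.84711 ≈ 0.9266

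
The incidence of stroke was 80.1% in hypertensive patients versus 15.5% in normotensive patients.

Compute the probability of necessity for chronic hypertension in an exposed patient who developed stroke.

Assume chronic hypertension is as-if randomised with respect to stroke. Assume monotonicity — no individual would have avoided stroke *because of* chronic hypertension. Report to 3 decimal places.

PN ≈ 0.806

p₁ = 0.801, p₀ = 0.155.
Under exogeneity and monotonicity, PN = (p₁ − p₀) / p₁.
PN = (0.801 − 0.155) / 0.801 = 0.646 / 0.801 ≈ 0.8065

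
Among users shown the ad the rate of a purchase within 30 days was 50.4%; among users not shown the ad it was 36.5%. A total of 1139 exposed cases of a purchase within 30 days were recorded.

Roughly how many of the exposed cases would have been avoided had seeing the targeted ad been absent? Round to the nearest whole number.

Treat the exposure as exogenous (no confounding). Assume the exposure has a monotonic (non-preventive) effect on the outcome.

p₁ = 0.504, p₀ = 0.365.
PN = (p₁ − p₀)/p₁ = (0.504 − 0.365) / 0.504 ≈ 0.27579.
Attributable cases ≈ PN × (exposed cases) = 0.27579 × 1139 ≈ 314.13.

about 314 cases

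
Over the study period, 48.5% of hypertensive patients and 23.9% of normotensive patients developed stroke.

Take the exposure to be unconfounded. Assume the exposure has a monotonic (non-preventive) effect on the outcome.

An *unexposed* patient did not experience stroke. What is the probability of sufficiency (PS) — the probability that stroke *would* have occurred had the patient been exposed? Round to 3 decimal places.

PS ≈ 0.323

p₁ = 0.485, p₀ = 0.239.
Under exogeneity and monotonicity, PS = (p₁ − p₀) / (1 − p₀).
PS = (0.485 − 0.239) / (1 − 0.239) = 0.246 / 0.761 ≈ 0.3233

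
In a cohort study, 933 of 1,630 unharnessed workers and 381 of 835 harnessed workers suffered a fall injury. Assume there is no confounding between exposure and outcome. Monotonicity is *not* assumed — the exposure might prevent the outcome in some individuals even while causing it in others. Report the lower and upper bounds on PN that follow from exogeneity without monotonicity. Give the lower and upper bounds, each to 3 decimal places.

p₁ = P(outcome | exposed) = 933/1630 = 0.57239
p₀ = P(outcome | unexposed) = 381/835 = 0.45629
Under exogeneity alone the bounds on PN are max{0,(p₁−p₀)/p₁} ≤ PN ≤ min{1,(1−p₀)/p₁}.
  lower = (p₁ − p₀)/p₁ = 0.11611 / 0.57239 ≈ 0.2028
  upper = min{1, (1 − p₀)/p₁} = 0.54371 / 0.57239 ≈ 0.9499

0.203 ≤ PN ≤ 0.950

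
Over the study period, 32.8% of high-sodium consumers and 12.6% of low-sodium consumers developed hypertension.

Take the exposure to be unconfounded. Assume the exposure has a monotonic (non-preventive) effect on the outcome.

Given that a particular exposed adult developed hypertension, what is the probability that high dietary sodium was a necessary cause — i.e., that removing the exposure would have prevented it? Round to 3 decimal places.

PN ≈ 0.616

p₁ = 0.328, p₀ = 0.126.
Under exogeneity and monotonicity, PN = (p₁ − p₀) / p₁.
PN = (0.328 − 0.126) / 0.328 = 0.202 / 0.328 ≈ 0.6159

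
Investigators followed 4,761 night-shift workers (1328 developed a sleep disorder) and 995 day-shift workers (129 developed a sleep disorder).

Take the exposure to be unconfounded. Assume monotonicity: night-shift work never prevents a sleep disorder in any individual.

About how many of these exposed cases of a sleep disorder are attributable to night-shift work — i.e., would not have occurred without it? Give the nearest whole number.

about 711 cases

p₁ = P(outcome | exposed) = 1328/4761 = 0.27893
p₀ = P(outcome | unexposed) = 129/995 = 0.12965
PN = (p₁ − p₀)/p₁ = (0.27893 − 0.12965) / 0.27893 ≈ 0.53520.
Attributable cases ≈ PN × (exposed cases) = 0.53520 × 1328 ≈ 710.74.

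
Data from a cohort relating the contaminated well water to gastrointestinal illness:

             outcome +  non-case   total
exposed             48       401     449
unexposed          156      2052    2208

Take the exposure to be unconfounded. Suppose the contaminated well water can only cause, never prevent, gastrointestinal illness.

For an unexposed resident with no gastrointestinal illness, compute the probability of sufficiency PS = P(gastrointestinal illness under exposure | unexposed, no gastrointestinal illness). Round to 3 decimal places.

p₁ = P(outcome | exposed) = 48/449 = 0.1069
p₀ = P(outcome | unexposed) = 156/2208 = 0.070652
Under exogeneity and monotonicity, PS = (p₁ − p₀)/(1 − p₀).
PS = (0.1069 − 0.070652) / 0.92935 ≈ 0.0390

PS ≈ 0.039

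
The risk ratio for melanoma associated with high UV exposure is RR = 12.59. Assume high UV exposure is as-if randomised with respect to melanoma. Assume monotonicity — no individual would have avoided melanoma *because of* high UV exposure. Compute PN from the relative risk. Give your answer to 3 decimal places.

PN ≈ 0.921

Under exogeneity and monotonicity, PN = (RR − 1) / RR = 1 − 1/RR.
PN = (12.59 − 1) / 12.59 = 11.59 / 12.59 ≈ 0.9206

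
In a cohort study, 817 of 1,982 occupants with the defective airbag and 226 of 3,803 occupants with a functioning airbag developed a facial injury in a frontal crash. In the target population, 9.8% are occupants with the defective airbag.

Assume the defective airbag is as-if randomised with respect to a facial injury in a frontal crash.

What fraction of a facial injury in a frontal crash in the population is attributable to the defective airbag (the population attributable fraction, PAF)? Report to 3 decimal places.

p₁ = P(outcome | exposed) = 817/1982 = 0.41221
p₀ = P(outcome | unexposed) = 226/3803 = 0.059427
Overall risk P(Y=1) = π·p₁ + (1−π)·p₀ = 0.098×0.41221 + 0.902×0.059427 = 0.094.
Under exogeneity, PAF = [P(Y=1) − p₀] / P(Y=1).
PAF = (0.094 − 0.059427) / 0.094 ≈ 0.3678

PAF ≈ 0.368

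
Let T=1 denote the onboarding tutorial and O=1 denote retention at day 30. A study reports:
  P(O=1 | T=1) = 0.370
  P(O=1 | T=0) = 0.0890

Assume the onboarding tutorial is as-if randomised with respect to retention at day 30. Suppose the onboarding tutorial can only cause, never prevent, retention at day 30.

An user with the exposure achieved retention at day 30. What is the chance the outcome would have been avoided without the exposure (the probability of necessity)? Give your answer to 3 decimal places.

PN ≈ 0.759

Let p₁ = 0.37, p₀ = 0.089.
Under exogeneity and monotonicity, PN = (p₁ − p₀) / p₁.
PN = (0.37 − 0.089) / 0.37 = 0.281 / 0.37 ≈ 0.7595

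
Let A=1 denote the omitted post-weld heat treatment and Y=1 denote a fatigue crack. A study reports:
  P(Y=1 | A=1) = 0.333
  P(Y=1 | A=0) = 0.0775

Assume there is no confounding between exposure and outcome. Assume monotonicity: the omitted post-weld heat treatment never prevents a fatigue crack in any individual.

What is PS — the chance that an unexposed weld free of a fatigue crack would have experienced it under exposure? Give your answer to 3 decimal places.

PS ≈ 0.277

Let p₁ = 0.333, p₀ = 0.0775.
Under exogeneity and monotonicity, PS = (p₁ − p₀) / (1 − p₀).
PS = (0.333 − 0.0775) / (1 − 0.0775) = 0.2555 / 0.9225 ≈ 0.2770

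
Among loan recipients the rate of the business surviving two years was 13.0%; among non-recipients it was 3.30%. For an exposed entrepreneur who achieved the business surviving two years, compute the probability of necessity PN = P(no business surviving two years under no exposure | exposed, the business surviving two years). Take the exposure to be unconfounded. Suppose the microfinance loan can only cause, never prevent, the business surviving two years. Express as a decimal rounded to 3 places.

PN ≈ 0.746

p₁ = 0.13, p₀ = 0.033.
Under exogeneity and monotonicity, PN = (p₁ − p₀) / p₁.
PN = (0.13 − 0.033) / 0.13 = 0.097 / 0.13 ≈ 0.7462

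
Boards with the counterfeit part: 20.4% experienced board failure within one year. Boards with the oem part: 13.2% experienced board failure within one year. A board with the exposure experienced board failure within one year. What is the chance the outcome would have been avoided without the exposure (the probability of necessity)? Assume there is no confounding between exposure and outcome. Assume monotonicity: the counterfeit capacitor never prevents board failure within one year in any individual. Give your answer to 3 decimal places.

PN ≈ 0.353

p₁ = 0.204, p₀ = 0.132.
Under exogeneity and monotonicity, PN = (p₁ − p₀) / p₁.
PN = (0.204 − 0.132) / 0.204 = 0.072 / 0.204 ≈ 0.3529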